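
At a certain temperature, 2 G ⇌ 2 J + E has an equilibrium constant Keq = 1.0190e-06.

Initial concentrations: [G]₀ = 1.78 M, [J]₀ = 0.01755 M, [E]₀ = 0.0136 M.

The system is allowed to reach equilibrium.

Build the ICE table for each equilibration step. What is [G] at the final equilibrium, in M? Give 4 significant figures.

Q₀ = 1.3221e-06 vs Keq = 1.0190e-06 ⇒ Q>K, reverse
Step 1:
                  G         J         E
  I            1.78   0.01755    0.0136
  C        0.001641 -0.001641 -8.2040e-04
  E           1.782   0.01591   0.01278
  solve Keq expr → x = -8.2040e-04; check Q = 1.0190e-06

[G]_eq = 1.782 M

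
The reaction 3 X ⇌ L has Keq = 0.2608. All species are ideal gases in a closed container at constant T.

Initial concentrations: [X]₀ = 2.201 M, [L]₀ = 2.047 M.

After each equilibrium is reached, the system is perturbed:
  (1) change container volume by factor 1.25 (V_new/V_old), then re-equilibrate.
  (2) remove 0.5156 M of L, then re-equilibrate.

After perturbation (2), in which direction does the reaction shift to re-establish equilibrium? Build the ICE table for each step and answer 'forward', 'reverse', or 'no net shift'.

Direction: forward

Q₀ = 0.192 vs Keq = 0.2608 ⇒ Q<K, forward
Step 1:
                  X         L
  Initial     2.201     2.047
  Change    -0.1931   0.06435
  Equil       2.008     2.111
  solve Keq expr → x = 0.06435; check Q = 0.2608
Then change container volume by factor 1.25 (V_new/V_old).
Step 2:
                  X         L
  Initial     1.606     1.689
  Change     0.2291  -0.07638
  Equil       1.835     1.613
  solve Keq expr → x = -0.07638; check Q = 0.2608
Then remove 0.5156 M of L.
Step 3:
                  X         L
  Initial     1.835     1.097
  Change    -0.1906   0.06354
  Equil       1.645     1.161
  solve Keq expr → x = 0.06354; check Q = 0.2608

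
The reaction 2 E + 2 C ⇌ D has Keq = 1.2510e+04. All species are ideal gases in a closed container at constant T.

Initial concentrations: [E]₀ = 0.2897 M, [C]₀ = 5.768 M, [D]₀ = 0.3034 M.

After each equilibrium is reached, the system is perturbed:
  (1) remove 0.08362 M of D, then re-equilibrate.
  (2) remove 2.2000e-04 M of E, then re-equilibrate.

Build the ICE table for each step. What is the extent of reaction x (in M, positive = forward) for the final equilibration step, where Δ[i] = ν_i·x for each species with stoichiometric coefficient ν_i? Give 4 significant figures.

x = -1.0991e-04 M

Q₀ = 0.1087 vs Keq = 1.2510e+04 ⇒ Q<K, forward
Step 1:
                   E          C          D
  Initial     0.2897      5.768     0.3034
  Change     -0.2886    -0.2886     0.1443
  Equil     0.001092      5.479     0.4477
  solve Keq expr → x = 0.1443; check Q = 1.2510e+04
Then remove 0.08362 M of D.
Step 2:
                   E          C          D
  Initial   0.001092      5.479     0.3641
  Change  -1.0713e-04 -1.0713e-04 5.3566e-05
  Equil   9.8465e-04      5.479     0.3641
  solve Keq expr → x = 5.3566e-05; check Q = 1.2510e+04
Then remove 2.2000e-04 M of E.
Step 3:
                   E          C          D
  Initial 7.6465e-04      5.479     0.3641
  Change  2.1981e-04 2.1981e-04 -1.0991e-04
  Equil   9.8446e-04       5.48      0.364
  solve Keq expr → x = -1.0991e-04; check Q = 1.2510e+04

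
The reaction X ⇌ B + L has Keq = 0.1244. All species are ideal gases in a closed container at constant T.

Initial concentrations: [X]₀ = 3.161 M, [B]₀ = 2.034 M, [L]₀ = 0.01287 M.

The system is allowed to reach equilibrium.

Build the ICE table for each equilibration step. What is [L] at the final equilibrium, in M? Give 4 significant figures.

[L]_eq = 0.1705 M

Q₀ = 0.008281 vs Keq = 0.1244 ⇒ Q<K, forward
Step 1:
                    X           B           L
  init          3.161       2.034     0.01287
  Δ           -0.1576      0.1576      0.1576
  eq            3.003       2.192      0.1705
  solve Keq expr → x = 0.1576; check Q = 0.1244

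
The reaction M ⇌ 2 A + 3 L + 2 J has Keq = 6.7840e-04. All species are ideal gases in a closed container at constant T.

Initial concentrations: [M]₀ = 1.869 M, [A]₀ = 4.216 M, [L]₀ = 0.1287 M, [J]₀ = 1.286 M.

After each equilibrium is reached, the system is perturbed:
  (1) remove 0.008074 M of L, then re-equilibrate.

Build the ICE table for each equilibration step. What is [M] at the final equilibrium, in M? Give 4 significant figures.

[M]_eq = 1.897 M

Q₀ = 0.03353 vs Keq = 6.7840e-04 ⇒ Q>K, reverse
Step 1:
                   M          A          L          J
  Initial      1.869      4.216     0.1287      1.286
  Change     0.03064   -0.06128   -0.09192   -0.06128
  Equil          1.9      4.155    0.03678      1.225
  solve Keq expr → x = -0.03064; check Q = 6.7840e-04
Then remove 0.008074 M of L.
Step 2:
                   M          A          L          J
  Initial        1.9      4.155    0.02871      1.225
  Change    -0.00264    0.00528   0.007921    0.00528
  Equil        1.897       4.16    0.03663       1.23
  solve Keq expr → x = 0.00264; check Q = 6.7840e-04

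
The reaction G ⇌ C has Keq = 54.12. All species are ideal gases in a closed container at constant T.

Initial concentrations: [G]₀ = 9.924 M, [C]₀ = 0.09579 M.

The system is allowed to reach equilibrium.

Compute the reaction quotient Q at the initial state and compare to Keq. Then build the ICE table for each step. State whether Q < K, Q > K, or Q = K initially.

Q₀ = 0.009652 vs Keq = 54.12 ⇒ Q<K, forward
Step 1:
                    G           C
  init          9.924     0.09579
  Δ            -9.742       9.742
  eq           0.1818       9.838
  solve Keq expr → x = 9.742; check Q = 54.12

Q₀ = 0.009652; Q < K (proceeds forward)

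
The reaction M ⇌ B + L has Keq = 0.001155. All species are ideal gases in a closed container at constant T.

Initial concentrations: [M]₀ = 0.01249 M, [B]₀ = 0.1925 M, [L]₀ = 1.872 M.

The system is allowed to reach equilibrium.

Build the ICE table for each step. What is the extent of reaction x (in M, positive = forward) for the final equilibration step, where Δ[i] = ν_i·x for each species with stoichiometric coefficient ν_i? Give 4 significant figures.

Q₀ = 28.85 vs Keq = 0.001155 ⇒ Q>K, reverse
Step 1:
                  M         B         L
  Initial   0.01249    0.1925     1.872
  Change     0.1924   -0.1924   -0.1924
  Equil      0.2048 1.4086e-04      1.68
  solve Keq expr → x = -0.1924; check Q = 0.001155

x = -0.1924 M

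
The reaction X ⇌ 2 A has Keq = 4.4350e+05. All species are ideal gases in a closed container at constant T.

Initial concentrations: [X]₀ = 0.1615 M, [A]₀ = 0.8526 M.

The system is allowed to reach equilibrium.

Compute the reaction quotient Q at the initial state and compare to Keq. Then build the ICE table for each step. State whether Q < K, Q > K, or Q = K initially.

Q₀ = 4.501 vs Keq = 4.4350e+05 ⇒ Q<K, forward
Step 1:
                  X         A
  I          0.1615    0.8526
  C         -0.1615     0.323
  E       3.1162e-06     1.176
  solve Keq expr → x = 0.1615; check Q = 4.4350e+05

Q₀ = 4.501; Q < K (proceeds forward)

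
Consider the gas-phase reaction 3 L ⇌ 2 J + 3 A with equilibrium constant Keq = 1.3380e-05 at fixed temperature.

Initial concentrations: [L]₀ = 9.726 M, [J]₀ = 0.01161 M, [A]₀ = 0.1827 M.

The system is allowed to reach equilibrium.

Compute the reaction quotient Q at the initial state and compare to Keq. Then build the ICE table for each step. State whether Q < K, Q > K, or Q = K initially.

Q₀ = 8.9346e-10; Q < K (proceeds forward)

Q₀ = 8.9346e-10 vs Keq = 1.3380e-05 ⇒ Q<K, forward
Step 1:
                   L          J          A
  Initial      9.726    0.01161     0.1827
  Change     -0.3675      0.245     0.3675
  Equil        9.359     0.2566     0.5502
  solve Keq expr → x = 0.1225; check Q = 1.3380e-05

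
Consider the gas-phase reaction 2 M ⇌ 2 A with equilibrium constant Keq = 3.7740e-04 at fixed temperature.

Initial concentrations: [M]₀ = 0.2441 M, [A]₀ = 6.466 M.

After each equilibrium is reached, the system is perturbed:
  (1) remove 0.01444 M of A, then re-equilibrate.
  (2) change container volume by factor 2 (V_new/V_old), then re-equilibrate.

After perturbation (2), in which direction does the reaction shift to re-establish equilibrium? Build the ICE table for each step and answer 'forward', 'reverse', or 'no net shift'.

Direction: no net shift

Q₀ = 701.7 vs Keq = 3.7740e-04 ⇒ Q>K, reverse
Step 1:
                    M           A
  Initial      0.2441       6.466
  Change        6.338      -6.338
  Equil         6.582      0.1279
  solve Keq expr → x = -3.169; check Q = 3.7740e-04
Then remove 0.01444 M of A.
Step 2:
                    M           A
  Initial       6.582      0.1134
  Change     -0.01416     0.01416
  Equil         6.568      0.1276
  solve Keq expr → x = 0.007082; check Q = 3.7740e-04
Then change container volume by factor 2 (V_new/V_old).
Step 3:
                    M           A
  Initial       3.284      0.0638
  Change            0           0
  Equil         3.284      0.0638
  solve Keq expr → x = 0; check Q = 3.7740e-04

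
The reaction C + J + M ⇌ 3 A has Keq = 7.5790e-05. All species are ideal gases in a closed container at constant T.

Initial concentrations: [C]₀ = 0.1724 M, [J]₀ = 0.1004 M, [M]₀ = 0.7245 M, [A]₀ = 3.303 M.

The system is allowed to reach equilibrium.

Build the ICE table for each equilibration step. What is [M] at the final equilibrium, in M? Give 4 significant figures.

Q₀ = 2874 vs Keq = 7.5790e-05 ⇒ Q>K, reverse
Step 1:
                  C         J         M         A
  init       0.1724    0.1004    0.7245     3.303
  Δ           1.081     1.081     1.081    -3.244
  eq          1.254     1.182     1.806   0.05875
  solve Keq expr → x = -1.081; check Q = 7.5790e-05

[M]_eq = 1.806 M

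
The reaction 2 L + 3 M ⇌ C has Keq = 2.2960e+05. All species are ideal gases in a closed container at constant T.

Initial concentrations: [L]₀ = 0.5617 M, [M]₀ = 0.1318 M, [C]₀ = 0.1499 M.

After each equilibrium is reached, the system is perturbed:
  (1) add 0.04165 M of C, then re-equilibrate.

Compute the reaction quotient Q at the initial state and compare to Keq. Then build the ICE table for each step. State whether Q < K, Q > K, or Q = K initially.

Q₀ = 207.5; Q < K (proceeds forward)

Q₀ = 207.5 vs Keq = 2.2960e+05 ⇒ Q<K, forward
Step 1:
                  L         M         C
  I          0.5617    0.1318    0.1499
  C        -0.07773   -0.1166   0.03887
  E           0.484    0.0152    0.1888
  solve Keq expr → x = 0.03887; check Q = 2.2960e+05
Then add 0.04165 M of C.
Step 2:
                  L         M         C
  I           0.484    0.0152    0.2304
  C       6.8075e-04  0.001021 -3.4038e-04
  E          0.4846   0.01622    0.2301
  solve Keq expr → x = -3.4038e-04; check Q = 2.2960e+05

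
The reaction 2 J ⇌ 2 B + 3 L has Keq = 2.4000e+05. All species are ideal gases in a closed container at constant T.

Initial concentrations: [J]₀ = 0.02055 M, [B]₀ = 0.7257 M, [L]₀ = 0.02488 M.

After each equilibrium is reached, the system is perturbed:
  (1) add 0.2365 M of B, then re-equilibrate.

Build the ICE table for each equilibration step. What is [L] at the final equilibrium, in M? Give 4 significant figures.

Q₀ = 0.01921 vs Keq = 2.4000e+05 ⇒ Q<K, forward
Step 1:
                   J          B          L
  I          0.02055     0.7257    0.02488
  C         -0.02053    0.02053    0.03079
  E       2.0010e-05     0.7462    0.05567
  solve Keq expr → x = 0.01026; check Q = 2.4000e+05
Then add 0.2365 M of B.
Step 2:
                   J          B          L
  I       2.0010e-05     0.9827    0.05567
  C       6.3349e-06 -6.3349e-06 -9.5024e-06
  E       2.6345e-05     0.9827    0.05567
  solve Keq expr → x = -3.1675e-06; check Q = 2.4000e+05

[L]_eq = 0.05567 M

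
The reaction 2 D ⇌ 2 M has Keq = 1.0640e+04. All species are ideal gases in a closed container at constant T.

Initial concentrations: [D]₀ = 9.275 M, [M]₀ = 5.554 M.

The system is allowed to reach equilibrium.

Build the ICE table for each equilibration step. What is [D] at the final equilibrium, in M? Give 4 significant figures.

Q₀ = 0.3586 vs Keq = 1.0640e+04 ⇒ Q<K, forward
Step 1:
                   D          M
  init         9.275      5.554
  Δ           -9.133      9.133
  eq          0.1424      14.69
  solve Keq expr → x = 4.566; check Q = 1.0640e+04

[D]_eq = 0.1424 M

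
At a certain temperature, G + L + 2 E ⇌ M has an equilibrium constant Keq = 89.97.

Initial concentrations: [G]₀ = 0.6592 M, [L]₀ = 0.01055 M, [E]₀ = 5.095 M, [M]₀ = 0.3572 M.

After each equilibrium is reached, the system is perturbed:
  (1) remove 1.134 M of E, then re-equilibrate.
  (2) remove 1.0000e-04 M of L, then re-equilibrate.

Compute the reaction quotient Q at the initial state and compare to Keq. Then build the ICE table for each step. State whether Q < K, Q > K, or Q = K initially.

Q₀ = 1.979; Q < K (proceeds forward)

Q₀ = 1.979 vs Keq = 89.97 ⇒ Q<K, forward
Step 1:
                  G         L         E         M
  I          0.6592   0.01055     5.095    0.3572
  C        -0.01031  -0.01031  -0.02061   0.01031
  E          0.6489 2.4447e-04     5.074    0.3675
  solve Keq expr → x = 0.01031; check Q = 89.97
Then remove 1.134 M of E.
Step 2:
                  G         L         E         M
  I          0.6489 2.4447e-04      3.94    0.3675
  C       1.6062e-04 1.6062e-04 3.2123e-04 -1.6062e-04
  E          0.6491 4.0508e-04     3.941    0.3673
  solve Keq expr → x = -1.6062e-04; check Q = 89.97
Then remove 1.0000e-04 M of L.
Step 3:
                  G         L         E         M
  I          0.6491 3.0508e-04     3.941    0.3673
  C       9.9787e-05 9.9787e-05 1.9957e-04 -9.9787e-05
  E          0.6492 4.0487e-04     3.941    0.3672
  solve Keq expr → x = -9.9787e-05; check Q = 89.97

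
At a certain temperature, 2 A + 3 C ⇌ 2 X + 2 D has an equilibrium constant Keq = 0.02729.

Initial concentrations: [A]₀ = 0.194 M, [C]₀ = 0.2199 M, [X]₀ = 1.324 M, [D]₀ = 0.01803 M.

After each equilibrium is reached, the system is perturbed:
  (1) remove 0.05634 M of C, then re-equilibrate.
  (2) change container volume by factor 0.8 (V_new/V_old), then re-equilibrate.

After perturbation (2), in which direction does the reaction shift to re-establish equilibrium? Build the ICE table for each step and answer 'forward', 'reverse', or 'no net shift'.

Direction: forward

Q₀ = 1.424 vs Keq = 0.02729 ⇒ Q>K, reverse
Step 1:
                    A           C           X           D
  init          0.194      0.2199       1.324     0.01803
  Δ           0.01489     0.02233    -0.01489    -0.01489
  eq           0.2089      0.2422       1.309    0.003143
  solve Keq expr → x = -0.007444; check Q = 0.02729
Then remove 0.05634 M of C.
Step 2:
                    A           C           X           D
  init         0.2089      0.1859       1.309    0.003143
  Δ        9.9269e-04    0.001489 -9.9269e-04 -9.9269e-04
  eq           0.2099      0.1874       1.308     0.00215
  solve Keq expr → x = -4.9634e-04; check Q = 0.02729
Then change container volume by factor 0.8 (V_new/V_old).
Step 3:
                    A           C           X           D
  init         0.2624      0.2342       1.635    0.002687
  Δ       -3.0438e-04 -4.5657e-04  3.0438e-04  3.0438e-04
  eq            0.262      0.2338       1.635    0.002992
  solve Keq expr → x = 1.5219e-04; check Q = 0.02729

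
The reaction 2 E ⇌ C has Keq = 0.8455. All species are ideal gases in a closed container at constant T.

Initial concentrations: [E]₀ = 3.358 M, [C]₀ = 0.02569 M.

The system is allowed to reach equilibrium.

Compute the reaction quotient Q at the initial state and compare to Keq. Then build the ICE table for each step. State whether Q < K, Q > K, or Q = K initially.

Q₀ = 0.002278 vs Keq = 0.8455 ⇒ Q<K, forward
Step 1:
                  E         C
  Initial     3.358   0.02569
  Change     -2.203     1.102
  Equil       1.155     1.127
  solve Keq expr → x = 1.102; check Q = 0.8455

Q₀ = 0.002278; Q < K (proceeds forward)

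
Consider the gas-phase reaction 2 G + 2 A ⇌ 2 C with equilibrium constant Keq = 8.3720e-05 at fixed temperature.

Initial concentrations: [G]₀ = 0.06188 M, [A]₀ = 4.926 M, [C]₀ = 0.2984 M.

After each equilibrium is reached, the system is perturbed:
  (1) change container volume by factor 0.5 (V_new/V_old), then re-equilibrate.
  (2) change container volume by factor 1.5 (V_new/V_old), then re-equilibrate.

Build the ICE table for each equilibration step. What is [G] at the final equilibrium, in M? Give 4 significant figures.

Q₀ = 0.9583 vs Keq = 8.3720e-05 ⇒ Q>K, reverse
Step 1:
                   G          A          C
  init       0.06188      4.926     0.2984
  Δ            0.282      0.282     -0.282
  eq          0.3439      5.208    0.01639
  solve Keq expr → x = -0.141; check Q = 8.3720e-05
Then change container volume by factor 0.5 (V_new/V_old).
Step 2:
                   G          A          C
  init        0.6878      10.42    0.03277
  Δ         -0.02976   -0.02976    0.02976
  eq           0.658      10.39    0.06253
  solve Keq expr → x = 0.01488; check Q = 8.3720e-05
Then change container volume by factor 1.5 (V_new/V_old).
Step 3:
                   G          A          C
  init        0.4387      6.924    0.04169
  Δ          0.01302    0.01302   -0.01302
  eq          0.4517      6.937    0.02867
  solve Keq expr → x = -0.006509; check Q = 8.3720e-05

[G]_eq = 0.4517 M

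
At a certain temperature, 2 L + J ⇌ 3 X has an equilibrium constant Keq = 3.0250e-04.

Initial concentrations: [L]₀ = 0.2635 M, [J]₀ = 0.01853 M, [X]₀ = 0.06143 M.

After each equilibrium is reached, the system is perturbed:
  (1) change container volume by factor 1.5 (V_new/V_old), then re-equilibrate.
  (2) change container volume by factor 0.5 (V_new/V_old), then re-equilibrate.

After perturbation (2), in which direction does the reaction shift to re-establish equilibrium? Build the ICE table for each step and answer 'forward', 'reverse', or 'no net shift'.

Q₀ = 0.1802 vs Keq = 3.0250e-04 ⇒ Q>K, reverse
Step 1:
                    L           J           X
  I            0.2635     0.01853     0.06143
  C           0.03438     0.01719    -0.05157
  E            0.2979     0.03572    0.009861
  solve Keq expr → x = -0.01719; check Q = 3.0250e-04
Then change container volume by factor 1.5 (V_new/V_old).
Step 2:
                    L           J           X
  I            0.1986     0.02381    0.006574
  C                 0           0           0
  E            0.1986     0.02381    0.006574
  solve Keq expr → x = 0; check Q = 3.0250e-04
Then change container volume by factor 0.5 (V_new/V_old).
Step 3:
                    L           J           X
  I            0.3972     0.04763     0.01315
  C                 0           0           0
  E            0.3972     0.04763     0.01315
  solve Keq expr → x = 0; check Q = 3.0250e-04

Direction: no net shift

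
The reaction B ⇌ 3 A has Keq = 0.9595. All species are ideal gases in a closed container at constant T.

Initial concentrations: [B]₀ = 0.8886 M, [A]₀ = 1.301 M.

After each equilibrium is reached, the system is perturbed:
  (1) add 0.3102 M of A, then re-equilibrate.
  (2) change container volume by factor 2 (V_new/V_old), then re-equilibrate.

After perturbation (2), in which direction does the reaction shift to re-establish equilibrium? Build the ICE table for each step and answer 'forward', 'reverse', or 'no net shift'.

Direction: forward

Q₀ = 2.478 vs Keq = 0.9595 ⇒ Q>K, reverse
Step 1:
                  B         A
  I          0.8886     1.301
  C          0.1055   -0.3166
  E          0.9941    0.9844
  solve Keq expr → x = -0.1055; check Q = 0.9595
Then add 0.3102 M of A.
Step 2:
                  B         A
  I          0.9941     1.295
  C         0.09343   -0.2803
  E           1.088     1.014
  solve Keq expr → x = -0.09343; check Q = 0.9595
Then change container volume by factor 2 (V_new/V_old).
Step 3:
                  B         A
  I          0.5438    0.5072
  C        -0.08459    0.2538
  E          0.4592    0.7609
  solve Keq expr → x = 0.08459; check Q = 0.9595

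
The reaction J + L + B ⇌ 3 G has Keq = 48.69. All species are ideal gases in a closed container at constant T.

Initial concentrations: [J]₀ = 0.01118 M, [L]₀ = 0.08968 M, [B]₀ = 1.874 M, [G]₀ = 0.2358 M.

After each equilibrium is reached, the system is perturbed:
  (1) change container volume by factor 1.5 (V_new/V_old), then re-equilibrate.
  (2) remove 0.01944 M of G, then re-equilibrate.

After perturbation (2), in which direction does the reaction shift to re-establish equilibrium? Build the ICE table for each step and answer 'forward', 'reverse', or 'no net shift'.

Q₀ = 6.978 vs Keq = 48.69 ⇒ Q<K, forward
Step 1:
                    J           L           B           G
  init        0.01118     0.08968       1.874      0.2358
  Δ         -0.008734   -0.008734   -0.008734      0.0262
  eq         0.002446     0.08095       1.865       0.262
  solve Keq expr → x = 0.008734; check Q = 48.69
Then change container volume by factor 1.5 (V_new/V_old).
Step 2:
                    J           L           B           G
  init       0.001631     0.05396       1.244      0.1747
  Δ                 0           0           0           0
  eq         0.001631     0.05396       1.244      0.1747
  solve Keq expr → x = 0; check Q = 48.69
Then remove 0.01944 M of G.
Step 3:
                    J           L           B           G
  init       0.001631     0.05396       1.244      0.1552
  Δ       -4.4612e-04 -4.4612e-04 -4.4612e-04    0.001338
  eq         0.001185     0.05352       1.243      0.1566
  solve Keq expr → x = 4.4612e-04; check Q = 48.69

Direction: forward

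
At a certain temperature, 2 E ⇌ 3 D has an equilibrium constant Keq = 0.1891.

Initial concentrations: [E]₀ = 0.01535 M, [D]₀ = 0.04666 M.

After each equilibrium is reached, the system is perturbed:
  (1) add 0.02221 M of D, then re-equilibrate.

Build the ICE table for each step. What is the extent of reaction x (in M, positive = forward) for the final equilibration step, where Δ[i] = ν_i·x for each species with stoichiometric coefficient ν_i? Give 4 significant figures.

x = -0.003899 M

Q₀ = 0.4311 vs Keq = 0.1891 ⇒ Q>K, reverse
Step 1:
                  E         D
  I         0.01535   0.04666
  C        0.003758 -0.005636
  E         0.01911   0.04102
  solve Keq expr → x = -0.001879; check Q = 0.1891
Then add 0.02221 M of D.
Step 2:
                  E         D
  I         0.01911   0.06323
  C        0.007798   -0.0117
  E         0.02691   0.05154
  solve Keq expr → x = -0.003899; check Q = 0.1891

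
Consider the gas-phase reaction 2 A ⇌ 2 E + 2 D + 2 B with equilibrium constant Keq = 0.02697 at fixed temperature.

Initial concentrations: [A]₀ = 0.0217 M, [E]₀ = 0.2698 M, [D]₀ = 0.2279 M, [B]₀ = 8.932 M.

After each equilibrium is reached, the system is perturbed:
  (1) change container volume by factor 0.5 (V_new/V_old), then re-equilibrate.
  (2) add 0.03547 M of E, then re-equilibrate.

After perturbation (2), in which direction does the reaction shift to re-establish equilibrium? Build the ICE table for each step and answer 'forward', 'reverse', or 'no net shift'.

Direction: reverse

Q₀ = 640.5 vs Keq = 0.02697 ⇒ Q>K, reverse
Step 1:
                    A           E           D           B
  init         0.0217      0.2698      0.2279       8.932
  Δ            0.1834     -0.1834     -0.1834     -0.1834
  eq           0.2051     0.08644     0.04454       8.749
  solve Keq expr → x = -0.09168; check Q = 0.02697
Then change container volume by factor 0.5 (V_new/V_old).
Step 2:
                    A           E           D           B
  init         0.4101      0.1729     0.08907        17.5
  Δ           0.05278    -0.05278    -0.05278    -0.05278
  eq           0.4629      0.1201     0.03629       17.44
  solve Keq expr → x = -0.02639; check Q = 0.02697
Then add 0.03547 M of E.
Step 3:
                    A           E           D           B
  init         0.4629      0.1556     0.03629       17.44
  Δ          0.006604   -0.006604   -0.006604   -0.006604
  eq           0.4695       0.149     0.02969       17.44
  solve Keq expr → x = -0.003302; check Q = 0.02697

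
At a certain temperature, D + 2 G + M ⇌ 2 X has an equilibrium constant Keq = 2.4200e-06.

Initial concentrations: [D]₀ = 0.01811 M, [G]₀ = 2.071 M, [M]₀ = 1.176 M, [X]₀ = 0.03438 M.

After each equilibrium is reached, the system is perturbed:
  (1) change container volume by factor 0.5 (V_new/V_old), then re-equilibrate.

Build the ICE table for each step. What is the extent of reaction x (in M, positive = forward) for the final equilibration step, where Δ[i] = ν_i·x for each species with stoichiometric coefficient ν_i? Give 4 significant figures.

x = 6.6173e-04 M

Q₀ = 0.01294 vs Keq = 2.4200e-06 ⇒ Q>K, reverse
Step 1:
                   D          G          M          X
  init       0.01811      2.071      1.176    0.03438
  Δ          0.01686    0.03371    0.01686   -0.03371
  eq         0.03497      2.105      1.193 6.6867e-04
  solve Keq expr → x = -0.01686; check Q = 2.4200e-06
Then change container volume by factor 0.5 (V_new/V_old).
Step 2:
                   D          G          M          X
  init       0.06993      4.209      2.386   0.001337
  Δ       -6.6173e-04  -0.001323 -6.6173e-04   0.001323
  eq         0.06927      4.208      2.385   0.002661
  solve Keq expr → x = 6.6173e-04; check Q = 2.4200e-06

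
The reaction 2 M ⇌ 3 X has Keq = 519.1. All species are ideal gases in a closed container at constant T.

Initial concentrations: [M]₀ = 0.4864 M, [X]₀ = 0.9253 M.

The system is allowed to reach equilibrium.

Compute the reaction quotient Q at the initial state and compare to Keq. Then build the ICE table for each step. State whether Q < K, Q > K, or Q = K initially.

Q₀ = 3.349; Q < K (proceeds forward)

Q₀ = 3.349 vs Keq = 519.1 ⇒ Q<K, forward
Step 1:
                   M          X
  init        0.4864     0.9253
  Δ          -0.4033      0.605
  eq         0.08309       1.53
  solve Keq expr → x = 0.2017; check Q = 519.1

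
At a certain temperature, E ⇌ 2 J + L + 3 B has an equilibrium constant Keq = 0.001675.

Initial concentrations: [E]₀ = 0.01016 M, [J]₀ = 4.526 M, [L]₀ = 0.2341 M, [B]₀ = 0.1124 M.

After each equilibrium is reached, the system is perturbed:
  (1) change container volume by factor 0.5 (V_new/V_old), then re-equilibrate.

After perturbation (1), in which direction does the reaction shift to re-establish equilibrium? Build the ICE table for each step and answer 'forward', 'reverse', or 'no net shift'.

Q₀ = 0.6702 vs Keq = 0.001675 ⇒ Q>K, reverse
Step 1:
                  E         J         L         B
  I         0.01016     4.526    0.2341    0.1124
  C         0.02906  -0.05812  -0.02906  -0.08718
  E         0.03922     4.468     0.205   0.02522
  solve Keq expr → x = -0.02906; check Q = 0.001675
Then change container volume by factor 0.5 (V_new/V_old).
Step 2:
                  E         J         L         B
  I         0.07844     8.936    0.4101   0.05045
  C         0.01122  -0.02243  -0.01122  -0.03365
  E         0.08965     8.913    0.3989    0.0168
  solve Keq expr → x = -0.01122; check Q = 0.001675

Direction: reverse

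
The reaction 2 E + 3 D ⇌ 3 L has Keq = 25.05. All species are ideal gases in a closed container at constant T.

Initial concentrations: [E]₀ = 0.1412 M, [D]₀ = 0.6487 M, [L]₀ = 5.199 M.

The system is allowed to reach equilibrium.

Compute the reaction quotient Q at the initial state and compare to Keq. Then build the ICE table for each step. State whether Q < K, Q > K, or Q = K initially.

Q₀ = 2.5820e+04 vs Keq = 25.05 ⇒ Q>K, reverse
Step 1:
                    E           D           L
  init         0.1412      0.6487       5.199
  Δ            0.6683       1.002      -1.002
  eq           0.8095       1.651       4.197
  solve Keq expr → x = -0.3342; check Q = 25.05

Q₀ = 2.5820e+04; Q > K (proceeds reverse)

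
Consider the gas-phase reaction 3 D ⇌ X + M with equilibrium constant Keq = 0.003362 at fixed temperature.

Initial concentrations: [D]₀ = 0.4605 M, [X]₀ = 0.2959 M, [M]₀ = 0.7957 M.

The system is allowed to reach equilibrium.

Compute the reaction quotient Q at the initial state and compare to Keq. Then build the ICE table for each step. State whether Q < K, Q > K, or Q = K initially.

Q₀ = 2.411; Q > K (proceeds reverse)

Q₀ = 2.411 vs Keq = 0.003362 ⇒ Q>K, reverse
Step 1:
                  D         X         M
  init       0.4605    0.2959    0.7957
  Δ          0.8442   -0.2814   -0.2814
  eq          1.305   0.01452    0.5143
  solve Keq expr → x = -0.2814; check Q = 0.003362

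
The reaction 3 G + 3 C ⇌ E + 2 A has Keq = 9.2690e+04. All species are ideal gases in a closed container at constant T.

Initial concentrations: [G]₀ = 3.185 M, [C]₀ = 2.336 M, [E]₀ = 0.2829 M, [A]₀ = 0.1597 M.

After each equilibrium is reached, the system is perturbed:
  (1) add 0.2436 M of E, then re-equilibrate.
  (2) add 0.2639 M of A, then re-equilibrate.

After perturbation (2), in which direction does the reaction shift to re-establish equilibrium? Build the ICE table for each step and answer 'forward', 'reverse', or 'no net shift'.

Direction: reverse

Q₀ = 1.7518e-05 vs Keq = 9.2690e+04 ⇒ Q<K, forward
Step 1:
                    G           C           E           A
  I             3.185       2.336      0.2829      0.1597
  C              -2.3        -2.3      0.7667       1.533
  E             0.885     0.03604        1.05       1.693
  solve Keq expr → x = 0.7667; check Q = 9.2690e+04
Then add 0.2436 M of E.
Step 2:
                    G           C           E           A
  I             0.885     0.03604       1.293       1.693
  C          0.002457    0.002457 -8.1895e-04   -0.001638
  E            0.8875      0.0385       1.292       1.691
  solve Keq expr → x = -8.1895e-04; check Q = 9.2690e+04
Then add 0.2639 M of A.
Step 3:
                    G           C           E           A
  I            0.8875      0.0385       1.292       1.955
  C          0.003683    0.003683   -0.001228   -0.002455
  E            0.8912     0.04218       1.291       1.953
  solve Keq expr → x = -0.001228; check Q = 9.2690e+04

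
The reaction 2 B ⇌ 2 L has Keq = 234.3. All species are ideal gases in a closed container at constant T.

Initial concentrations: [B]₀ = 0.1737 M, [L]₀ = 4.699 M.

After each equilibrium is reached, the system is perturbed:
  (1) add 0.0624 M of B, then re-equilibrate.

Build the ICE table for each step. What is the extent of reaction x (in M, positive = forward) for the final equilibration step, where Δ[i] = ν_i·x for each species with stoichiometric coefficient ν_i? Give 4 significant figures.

Q₀ = 731.8 vs Keq = 234.3 ⇒ Q>K, reverse
Step 1:
                  B         L
  Initial    0.1737     4.699
  Change     0.1251   -0.1251
  Equil      0.2988     4.574
  solve Keq expr → x = -0.06256; check Q = 234.3
Then add 0.0624 M of B.
Step 2:
                  B         L
  Initial    0.3612     4.574
  Change   -0.05857   0.05857
  Equil      0.3026     4.632
  solve Keq expr → x = 0.02929; check Q = 234.3

x = 0.02929 M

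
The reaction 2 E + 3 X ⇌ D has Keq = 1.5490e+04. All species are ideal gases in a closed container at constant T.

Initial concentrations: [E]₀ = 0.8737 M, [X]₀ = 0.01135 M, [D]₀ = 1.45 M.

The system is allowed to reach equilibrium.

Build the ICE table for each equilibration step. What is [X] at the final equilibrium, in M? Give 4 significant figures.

[X]_eq = 0.04862 M

Q₀ = 1.2991e+06 vs Keq = 1.5490e+04 ⇒ Q>K, reverse
Step 1:
                  E         X         D
  Initial    0.8737   0.01135      1.45
  Change    0.02485   0.03727  -0.01242
  Equil      0.8985   0.04862     1.438
  solve Keq expr → x = -0.01242; check Q = 1.5490e+04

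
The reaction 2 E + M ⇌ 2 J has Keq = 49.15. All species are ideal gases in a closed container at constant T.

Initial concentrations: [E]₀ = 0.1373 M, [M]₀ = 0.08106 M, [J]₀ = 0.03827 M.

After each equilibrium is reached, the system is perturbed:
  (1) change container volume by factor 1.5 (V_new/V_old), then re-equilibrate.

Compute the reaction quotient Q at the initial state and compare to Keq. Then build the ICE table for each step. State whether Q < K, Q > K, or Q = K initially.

Q₀ = 0.9584 vs Keq = 49.15 ⇒ Q<K, forward
Step 1:
                  E         M         J
  init       0.1373   0.08106   0.03827
  Δ        -0.06772  -0.03386   0.06772
  eq        0.06958    0.0472     0.106
  solve Keq expr → x = 0.03386; check Q = 49.15
Then change container volume by factor 1.5 (V_new/V_old).
Step 2:
                  E         M         J
  init      0.04639   0.03147   0.07066
  Δ        0.004733  0.002366 -0.004733
  eq        0.05112   0.03383   0.06592
  solve Keq expr → x = -0.002366; check Q = 49.15

Q₀ = 0.9584; Q < K (proceeds forward)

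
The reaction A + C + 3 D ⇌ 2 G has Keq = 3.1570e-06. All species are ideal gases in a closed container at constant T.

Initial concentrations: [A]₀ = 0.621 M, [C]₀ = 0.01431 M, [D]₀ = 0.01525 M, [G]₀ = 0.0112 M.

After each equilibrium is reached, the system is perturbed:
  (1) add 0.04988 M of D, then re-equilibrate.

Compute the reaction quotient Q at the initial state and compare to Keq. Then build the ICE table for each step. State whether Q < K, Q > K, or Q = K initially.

Q₀ = 3980; Q > K (proceeds reverse)

Q₀ = 3980 vs Keq = 3.1570e-06 ⇒ Q>K, reverse
Step 1:
                  A         C         D         G
  Initial     0.621   0.01431   0.01525    0.0112
  Change   0.005599  0.005599    0.0168   -0.0112
  Equil      0.6266   0.01991   0.03205 1.1386e-06
  solve Keq expr → x = -0.005599; check Q = 3.1570e-06
Then add 0.04988 M of D.
Step 2:
                  A         C         D         G
  Initial    0.6266   0.01991   0.08193 1.1386e-06
  Change  -1.7573e-06 -1.7573e-06 -5.2719e-06 3.5146e-06
  Equil      0.6266   0.01991   0.08192 4.6532e-06
  solve Keq expr → x = 1.7573e-06; check Q = 3.1570e-06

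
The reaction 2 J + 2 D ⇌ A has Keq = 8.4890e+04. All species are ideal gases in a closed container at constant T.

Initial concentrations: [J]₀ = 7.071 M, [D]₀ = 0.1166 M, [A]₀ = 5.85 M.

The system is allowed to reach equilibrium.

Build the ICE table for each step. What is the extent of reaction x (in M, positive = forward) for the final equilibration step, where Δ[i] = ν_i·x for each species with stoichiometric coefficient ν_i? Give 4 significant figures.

x = 0.0577 M

Q₀ = 8.606 vs Keq = 8.4890e+04 ⇒ Q<K, forward
Step 1:
                   J          D          A
  init         7.071     0.1166       5.85
  Δ          -0.1154    -0.1154     0.0577
  eq           6.956   0.001199      5.908
  solve Keq expr → x = 0.0577; check Q = 8.4890e+04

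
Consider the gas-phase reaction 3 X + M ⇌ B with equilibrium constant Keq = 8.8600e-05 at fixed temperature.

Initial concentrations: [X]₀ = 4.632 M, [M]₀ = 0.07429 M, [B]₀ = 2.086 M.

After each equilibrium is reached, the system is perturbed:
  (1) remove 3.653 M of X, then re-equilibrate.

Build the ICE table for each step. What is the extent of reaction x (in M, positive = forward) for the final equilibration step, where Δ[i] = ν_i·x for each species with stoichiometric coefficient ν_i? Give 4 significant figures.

Q₀ = 0.2825 vs Keq = 8.8600e-05 ⇒ Q>K, reverse
Step 1:
                  X         M         B
  init        4.632   0.07429     2.086
  Δ           5.684     1.895    -1.895
  eq          10.32     1.969    0.1915
  solve Keq expr → x = -1.895; check Q = 8.8600e-05
Then remove 3.653 M of X.
Step 2:
                  X         M         B
  init        6.663     1.969    0.1915
  Δ          0.3799    0.1266   -0.1266
  eq          7.042     2.095   0.06485
  solve Keq expr → x = -0.1266; check Q = 8.8600e-05

x = -0.1266 M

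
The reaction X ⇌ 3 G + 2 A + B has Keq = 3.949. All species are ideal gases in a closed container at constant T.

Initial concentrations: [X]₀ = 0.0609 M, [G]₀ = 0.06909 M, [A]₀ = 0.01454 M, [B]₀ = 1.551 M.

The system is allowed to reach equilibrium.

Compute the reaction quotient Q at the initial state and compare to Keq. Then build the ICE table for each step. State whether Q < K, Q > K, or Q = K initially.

Q₀ = 1.7757e-06; Q < K (proceeds forward)

Q₀ = 1.7757e-06 vs Keq = 3.949 ⇒ Q<K, forward
Step 1:
                   X          G          A          B
  Initial     0.0609    0.06909    0.01454      1.551
  Change    -0.06078     0.1823     0.1216    0.06078
  Equil   1.2017e-04     0.2514     0.1361      1.612
  solve Keq expr → x = 0.06078; check Q = 3.949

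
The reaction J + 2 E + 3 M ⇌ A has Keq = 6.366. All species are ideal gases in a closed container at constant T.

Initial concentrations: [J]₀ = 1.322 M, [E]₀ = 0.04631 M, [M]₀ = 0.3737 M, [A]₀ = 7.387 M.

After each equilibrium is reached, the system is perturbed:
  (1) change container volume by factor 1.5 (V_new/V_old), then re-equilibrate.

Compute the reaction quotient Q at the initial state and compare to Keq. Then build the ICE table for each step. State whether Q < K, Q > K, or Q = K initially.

Q₀ = 4.9925e+04 vs Keq = 6.366 ⇒ Q>K, reverse
Step 1:
                   J          E          M          A
  init         1.322    0.04631     0.3737      7.387
  Δ            0.284      0.568      0.852     -0.284
  eq           1.606     0.6143      1.226      7.103
  solve Keq expr → x = -0.284; check Q = 6.366
Then change container volume by factor 1.5 (V_new/V_old).
Step 2:
                   J          E          M          A
  init         1.071     0.4095     0.8171      4.735
  Δ           0.1119     0.2237     0.3356    -0.1119
  eq           1.183     0.6332      1.153      4.623
  solve Keq expr → x = -0.1119; check Q = 6.366

Q₀ = 4.9925e+04; Q > K (proceeds reverse)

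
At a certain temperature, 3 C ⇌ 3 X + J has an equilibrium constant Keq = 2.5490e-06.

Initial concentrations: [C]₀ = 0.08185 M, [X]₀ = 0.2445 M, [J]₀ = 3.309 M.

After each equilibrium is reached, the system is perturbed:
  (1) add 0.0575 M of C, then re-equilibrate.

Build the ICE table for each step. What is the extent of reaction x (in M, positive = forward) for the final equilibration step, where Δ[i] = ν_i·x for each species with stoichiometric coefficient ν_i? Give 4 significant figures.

x = 1.7550e-04 M

Q₀ = 88.2 vs Keq = 2.5490e-06 ⇒ Q>K, reverse
Step 1:
                    C           X           J
  Initial     0.08185      0.2445       3.309
  Change       0.2415     -0.2415     -0.0805
  Equil        0.3234    0.002989       3.228
  solve Keq expr → x = -0.0805; check Q = 2.5490e-06
Then add 0.0575 M of C.
Step 2:
                    C           X           J
  Initial      0.3809    0.002989       3.228
  Change  -5.2651e-04  5.2651e-04  1.7550e-04
  Equil        0.3803    0.003515       3.229
  solve Keq expr → x = 1.7550e-04; check Q = 2.5490e-06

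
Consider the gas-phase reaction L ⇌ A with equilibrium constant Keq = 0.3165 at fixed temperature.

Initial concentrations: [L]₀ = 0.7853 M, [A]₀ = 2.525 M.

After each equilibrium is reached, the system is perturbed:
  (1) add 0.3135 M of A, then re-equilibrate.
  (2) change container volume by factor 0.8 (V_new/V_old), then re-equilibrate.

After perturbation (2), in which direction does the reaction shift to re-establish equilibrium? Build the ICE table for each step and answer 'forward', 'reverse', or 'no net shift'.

Q₀ = 3.215 vs Keq = 0.3165 ⇒ Q>K, reverse
Step 1:
                  L         A
  I          0.7853     2.525
  C           1.729    -1.729
  E           2.514    0.7958
  solve Keq expr → x = -1.729; check Q = 0.3165
Then add 0.3135 M of A.
Step 2:
                  L         A
  I           2.514     1.109
  C          0.2381   -0.2381
  E           2.753    0.8712
  solve Keq expr → x = -0.2381; check Q = 0.3165
Then change container volume by factor 0.8 (V_new/V_old).
Step 3:
                  L         A
  I           3.441     1.089
  C               0         0
  E           3.441     1.089
  solve Keq expr → x = 0; check Q = 0.3165

Direction: no net shift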